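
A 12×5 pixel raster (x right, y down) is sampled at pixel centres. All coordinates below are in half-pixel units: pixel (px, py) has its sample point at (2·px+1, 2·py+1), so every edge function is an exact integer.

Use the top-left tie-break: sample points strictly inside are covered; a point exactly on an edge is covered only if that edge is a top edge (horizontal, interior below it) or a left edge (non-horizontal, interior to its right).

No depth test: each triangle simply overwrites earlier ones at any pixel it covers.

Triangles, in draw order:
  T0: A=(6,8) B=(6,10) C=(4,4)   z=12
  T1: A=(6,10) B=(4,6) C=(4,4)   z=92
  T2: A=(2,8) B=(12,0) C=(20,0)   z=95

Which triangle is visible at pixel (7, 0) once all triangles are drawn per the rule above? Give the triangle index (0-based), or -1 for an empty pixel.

T0:
  2·area = 4
  edge (6, 8)→(6, 10): d=(0,2) right/bottom  bias=-1
  edge (6, 10)→(4, 4): d=(-2,-6) top-left  bias=+0
  edge (4, 4)→(6, 8): d=(2,4) right/bottom  bias=-1
    (1,0)@(3, 1): e=[6,0,-2] → ·  [on edge]
    (2,3)@(5, 7): e=[2,0,2] → █  [on edge]
    (3,3)@(7, 7): e=[-2,12,-6] → ·
    (2,4)@(5, 9): e=[2,-4,6] → ·
  covered (1 px):
    · · · · · · · · · · · ·
    · · · · · · · · · · · ·
    · · · · · · · · · · · ·
    · · █ · · · · · · · · ·
    · · · · · · · · · · · ·
T1:
  2·area = 4
  edge (6, 10)→(4, 6): d=(-2,-4) top-left  bias=+0
  edge (4, 6)→(4, 4): d=(0,-2) top-left  bias=+0
  edge (4, 4)→(6, 10): d=(2,6) right/bottom  bias=-1
    (1,0)@(3, 1): e=[6,-2,0] → ·  [on edge]
    (2,3)@(5, 7): e=[2,2,0] → ·  [on edge]
  covered (0 px):
    · · · · · · · · · · · ·
    · · · · · · · · · · · ·
    · · · · · · · · · · · ·
    · · · · · · · · · · · ·
    · · · · · · · · · · · ·
T2:
  2·area = 64
  edge (2, 8)→(12, 0): d=(10,-8) top-left  bias=+0
  edge (12, 0)→(20, 0): d=(8,0) top-left  bias=+0
  edge (20, 0)→(2, 8): d=(-18,8) right/bottom  bias=-1
    (5,0)@(11, 1): e=[2,8,54] → █
    (6,0)@(13, 1): e=[18,8,38] → █
    (7,0)@(15, 1): e=[34,8,22] → █
    (8,0)@(17, 1): e=[50,8,6] → █
    (9,0)@(19, 1): e=[66,8,-10] → ·
    (4,1)@(9, 3): e=[6,24,34] → █
    (7,1)@(15, 3): e=[54,24,-14] → ·
    (8,1)@(17, 3): e=[70,24,-30] → ·
    (3,2)@(7, 5): e=[10,40,14] → █
    (4,2)@(9, 5): e=[26,40,-2] → ·
    (5,2)@(11, 5): e=[42,40,-18] → ·
    (6,2)@(13, 5): e=[58,40,-34] → ·
  covered (8 px):
    · · · · · █ █ █ █ · · ·
    · · · · █ █ █ · · · · ·
    · · · █ · · · · · · · ·
    · · · · · · · · · · · ·
    · · · · · · · · · · · ·

Z-buffer (winner per pixel, '.' = empty):
  . . . . . 2 2 2 2 . . .
  . . . . 2 2 2 . . . . .
  . . . 2 . . . . . . . .
  . . 0 . . . . . . . . .
  . . . . . . . . . . . .

Result: 2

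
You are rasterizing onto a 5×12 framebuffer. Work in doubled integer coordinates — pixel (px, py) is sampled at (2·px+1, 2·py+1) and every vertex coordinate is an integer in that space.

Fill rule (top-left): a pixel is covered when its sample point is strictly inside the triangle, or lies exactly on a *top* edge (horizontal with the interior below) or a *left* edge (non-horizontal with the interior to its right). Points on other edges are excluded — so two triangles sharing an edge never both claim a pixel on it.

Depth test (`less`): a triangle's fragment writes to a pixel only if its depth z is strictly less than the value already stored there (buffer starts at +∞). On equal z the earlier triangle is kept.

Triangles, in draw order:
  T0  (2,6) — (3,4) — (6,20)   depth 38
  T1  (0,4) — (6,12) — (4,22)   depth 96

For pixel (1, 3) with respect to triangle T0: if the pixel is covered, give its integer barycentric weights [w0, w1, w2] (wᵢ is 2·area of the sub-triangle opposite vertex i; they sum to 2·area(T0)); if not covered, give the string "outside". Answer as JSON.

T0:
  2·area = 22
  edge (2, 6)→(3, 4): d=(1,-2) top-left  bias=+0
  edge (3, 4)→(6, 20): d=(3,16) right/bottom  bias=-1
  edge (6, 20)→(2, 6): d=(-4,-14) top-left  bias=+0
    (1,2)@(3, 5): e=[1,3,18] → #
    (2,2)@(5, 5): e=[5,-29,46] → ·
    (1,3)@(3, 7): e=[3,9,10] → #
    (2,3)@(5, 7): e=[7,-23,38] → ·
    (1,4)@(3, 9): e=[5,15,2] → #
    (2,4)@(5, 9): e=[9,-17,30] → ·
    (1,5)@(3, 11): e=[7,21,-6] → ·
    (2,7)@(5, 15): e=[15,1,6] → #
    (3,7)@(7, 15): e=[19,-31,34] → ·
    (2,8)@(5, 17): e=[17,7,-2] → ·
  covered (4 px):
    · · · · ·
    · · · · ·
    · # · · ·
    · # · · ·
    · # · · ·
    · · · · ·
    · · · · ·
    · · # · ·
    · · · · ·
    · · · · ·
    · · · · ·
    · · · · ·
T1:
  2·area = 76
  edge (0, 4)→(6, 12): d=(6,8) right/bottom  bias=-1
  edge (6, 12)→(4, 22): d=(-2,10) right/bottom  bias=-1
  edge (4, 22)→(0, 4): d=(-4,-18) top-left  bias=+0
    (0,3)@(1, 7): e=[10,60,6] → #
    (1,3)@(3, 7): e=[-6,40,42] → ·
    (3,3)@(7, 7): e=[-38,0,114] → ·  [on edge]
    (0,4)@(1, 9): e=[22,56,-2] → ·
    (1,4)@(3, 9): e=[6,36,34] → #
    (2,4)@(5, 9): e=[-10,16,70] → ·
    (1,5)@(3, 11): e=[18,32,26] → #
    (2,5)@(5, 11): e=[2,12,62] → #
    (3,5)@(7, 11): e=[-14,-8,98] → ·
    (1,6)@(3, 13): e=[30,28,18] → #
    (3,6)@(7, 13): e=[-2,-12,90] → ·
    (1,7)@(3, 15): e=[42,24,10] → #
    (2,8)@(5, 17): e=[38,0,38] → ·  [on edge]
  covered (9 px):
    · · · · ·
    · · · · ·
    · · · · ·
    # · · · ·
    · # · · ·
    · # # · ·
    · # # · ·
    · # # · ·
    · # · · ·
    · · · · ·
    · · · · ·
    · · · · ·

Result: [9,10,3]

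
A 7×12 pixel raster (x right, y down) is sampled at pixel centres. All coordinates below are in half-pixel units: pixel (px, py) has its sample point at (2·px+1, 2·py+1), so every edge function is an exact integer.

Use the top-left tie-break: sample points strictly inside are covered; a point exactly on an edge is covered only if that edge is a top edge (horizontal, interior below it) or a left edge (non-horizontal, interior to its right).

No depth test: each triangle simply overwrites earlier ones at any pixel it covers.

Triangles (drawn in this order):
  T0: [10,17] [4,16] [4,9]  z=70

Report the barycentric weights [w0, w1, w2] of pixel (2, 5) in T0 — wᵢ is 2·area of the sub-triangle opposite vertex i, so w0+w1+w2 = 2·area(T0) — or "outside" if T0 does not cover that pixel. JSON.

T0:
  2·area = 42
  edge (10, 17)→(4, 16): d=(-6,-1) top-left  bias=+0
  edge (4, 16)→(4, 9): d=(0,-7) top-left  bias=+0
  edge (4, 9)→(10, 17): d=(6,8) right/bottom  bias=-1
    (0,2)@(1, 5): e=[63,-21,0] → .  [on edge]
    (2,5)@(5, 11): e=[31,7,4] → X
    (3,5)@(7, 11): e=[33,21,-12] → .
    (2,6)@(5, 13): e=[19,7,16] → X
    (3,6)@(7, 13): e=[21,21,0] → .  [on edge]
    (2,7)@(5, 15): e=[7,7,28] → X
    (3,7)@(7, 15): e=[9,21,12] → X
    (4,7)@(9, 15): e=[11,35,-4] → .
    (2,8)@(5, 17): e=[-5,7,40] → .
    (3,8)@(7, 17): e=[-3,21,24] → .
    (6,10)@(13, 21): e=[-21,63,0] → .  [on edge]
  covered (4 px):
    . . . . . . .
    . . . . . . .
    . . . . . . .
    . . . . . . .
    . . . . . . .
    . . X . . . .
    . . X . . . .
    . . X X . . .
    . . . . . . .
    . . . . . . .
    . . . . . . .
    . . . . . . .

Final: [7,4,31]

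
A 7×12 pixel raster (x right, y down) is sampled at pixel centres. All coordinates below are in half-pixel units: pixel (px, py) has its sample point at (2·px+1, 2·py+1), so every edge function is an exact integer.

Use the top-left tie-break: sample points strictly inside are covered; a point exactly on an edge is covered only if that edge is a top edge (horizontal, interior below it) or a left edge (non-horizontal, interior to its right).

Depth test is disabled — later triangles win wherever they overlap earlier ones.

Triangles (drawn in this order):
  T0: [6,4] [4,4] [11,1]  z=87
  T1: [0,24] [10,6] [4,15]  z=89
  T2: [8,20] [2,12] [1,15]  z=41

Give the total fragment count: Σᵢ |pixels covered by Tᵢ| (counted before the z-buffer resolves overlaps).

T0:
  2·area = 6
  edge (6, 4)→(4, 4): d=(-2,0) right/bottom  bias=-1
  edge (4, 4)→(11, 1): d=(7,-3) top-left  bias=+0
  edge (11, 1)→(6, 4): d=(-5,3) right/bottom  bias=-1
    (5,0)@(11, 1): e=[6,0,0] → ·  [on edge]
    (3,1)@(7, 3): e=[2,2,2] → #
    (4,1)@(9, 3): e=[2,8,-4] → ·
    (3,2)@(7, 5): e=[-2,16,-8] → ·
    (0,3)@(1, 7): e=[-6,12,0] → ·  [on edge]
  covered (1 px):
    · · · · · · ·
    · · · # · · ·
    · · · · · · ·
    · · · · · · ·
    · · · · · · ·
    · · · · · · ·
    · · · · · · ·
    · · · · · · ·
    · · · · · · ·
    · · · · · · ·
    · · · · · · ·
    · · · · · · ·
T1:
  2·area = 18  (B↔C swapped to make it positive)
  edge (0, 24)→(4, 15): d=(4,-9) top-left  bias=+0
  edge (4, 15)→(10, 6): d=(6,-9) top-left  bias=+0
  edge (10, 6)→(0, 24): d=(-10,18) right/bottom  bias=-1
    (3,5)@(7, 11): e=[11,3,4] → #
    (4,5)@(9, 11): e=[29,21,-32] → ·
    (3,6)@(7, 13): e=[19,15,-16] → ·
    (2,7)@(5, 15): e=[9,9,0] → ·  [on edge]
  covered (1 px):
    · · · · · · ·
    · · · · · · ·
    · · · · · · ·
    · · · · · · ·
    · · · · · · ·
    · · · # · · ·
    · · · · · · ·
    · · · · · · ·
    · · · · · · ·
    · · · · · · ·
    · · · · · · ·
    · · · · · · ·
T2:
  2·area = 26  (B↔C swapped to make it positive)
  edge (8, 20)→(1, 15): d=(-7,-5) top-left  bias=+0
  edge (1, 15)→(2, 12): d=(1,-3) top-left  bias=+0
  edge (2, 12)→(8, 20): d=(6,8) right/bottom  bias=-1
    (2,1)@(5, 3): e=[104,0,-78] → ·  [on edge]
    (1,4)@(3, 9): e=[52,0,-26] → ·  [on edge]
    (0,7)@(1, 15): e=[0,0,26] → #  [on edge]
    (1,7)@(3, 15): e=[10,6,10] → #
    (2,7)@(5, 15): e=[20,12,-6] → ·
    (0,8)@(1, 17): e=[-14,2,38] → ·
    (1,8)@(3, 17): e=[-4,8,22] → ·
    (2,8)@(5, 17): e=[6,14,6] → #
    (3,8)@(7, 17): e=[16,20,-10] → ·
    (2,9)@(5, 19): e=[-8,16,18] → ·
    (3,9)@(7, 19): e=[2,22,2] → #
    (4,9)@(9, 19): e=[12,28,-14] → ·
  covered (4 px):
    · · · · · · ·
    · · · · · · ·
    · · · · · · ·
    · · · · · · ·
    · · · · · · ·
    · · · · · · ·
    · · · · · · ·
    # # · · · · ·
    · · # · · · ·
    · · · # · · ·
    · · · · · · ·
    · · · · · · ·

Result: 6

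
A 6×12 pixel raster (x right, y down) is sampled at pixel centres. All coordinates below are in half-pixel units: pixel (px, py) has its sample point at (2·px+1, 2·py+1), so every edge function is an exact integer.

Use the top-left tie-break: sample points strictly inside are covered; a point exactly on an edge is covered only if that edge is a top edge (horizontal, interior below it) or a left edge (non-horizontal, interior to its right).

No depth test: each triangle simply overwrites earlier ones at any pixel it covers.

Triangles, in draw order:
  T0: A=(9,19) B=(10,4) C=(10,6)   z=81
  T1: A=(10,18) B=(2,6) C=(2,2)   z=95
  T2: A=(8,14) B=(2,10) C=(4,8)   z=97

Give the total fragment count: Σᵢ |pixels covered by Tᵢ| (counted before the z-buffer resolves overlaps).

T0:
  2·area = 2
  edge (9, 19)→(10, 4): d=(1,-15) top-left  bias=+0
  edge (10, 4)→(10, 6): d=(0,2) right/bottom  bias=-1
  edge (10, 6)→(9, 19): d=(-1,13) right/bottom  bias=-1
    (4,9)@(9, 19): e=[0,2,0] → ·  [on edge]
  covered (0 px):
    · · · · · ·
    · · · · · ·
    · · · · · ·
    · · · · · ·
    · · · · · ·
    · · · · · ·
    · · · · · ·
    · · · · · ·
    · · · · · ·
    · · · · · ·
    · · · · · ·
    · · · · · ·
T1:
  2·area = 32
  edge (10, 18)→(2, 6): d=(-8,-12) top-left  bias=+0
  edge (2, 6)→(2, 2): d=(0,-4) top-left  bias=+0
  edge (2, 2)→(10, 18): d=(8,16) right/bottom  bias=-1
    (1,2)@(3, 5): e=[20,4,8] → #
    (2,2)@(5, 5): e=[44,12,-24] → ·
    (1,3)@(3, 7): e=[4,4,24] → #
    (2,3)@(5, 7): e=[28,12,-8] → ·
    (1,4)@(3, 9): e=[-12,4,40] → ·
    (2,4)@(5, 9): e=[12,12,8] → #
    (3,4)@(7, 9): e=[36,20,-24] → ·
    (2,5)@(5, 11): e=[-4,12,24] → ·
    (3,6)@(7, 13): e=[4,20,8] → #
    (4,6)@(9, 13): e=[28,28,-24] → ·
    (3,7)@(7, 15): e=[-12,20,24] → ·
  covered (4 px):
    · · · · · ·
    · · · · · ·
    · # · · · ·
    · # · · · ·
    · · # · · ·
    · · · · · ·
    · · · # · ·
    · · · · · ·
    · · · · · ·
    · · · · · ·
    · · · · · ·
    · · · · · ·
T2:
  2·area = 20
  edge (8, 14)→(2, 10): d=(-6,-4) top-left  bias=+0
  edge (2, 10)→(4, 8): d=(2,-2) top-left  bias=+0
  edge (4, 8)→(8, 14): d=(4,6) right/bottom  bias=-1
    (5,0)@(11, 1): e=[90,0,-70] → ·  [on edge]
    (4,1)@(9, 3): e=[70,0,-50] → ·  [on edge]
    (3,2)@(7, 5): e=[50,0,-30] → ·  [on edge]
    (2,3)@(5, 7): e=[30,0,-10] → ·  [on edge]
    (1,4)@(3, 9): e=[10,0,10] → #  [on edge]
    (2,4)@(5, 9): e=[18,4,-2] → ·
    (0,5)@(1, 11): e=[-10,0,30] → ·  [on edge]
    (1,5)@(3, 11): e=[-2,4,18] → ·
    (2,5)@(5, 11): e=[6,8,6] → #
    (3,5)@(7, 11): e=[14,12,-6] → ·
    (2,6)@(5, 13): e=[-6,12,14] → ·
    (3,6)@(7, 13): e=[2,16,2] → #
  covered (3 px):
    · · · · · ·
    · · · · · ·
    · · · · · ·
    · · · · · ·
    · # · · · ·
    · · # · · ·
    · · · # · ·
    · · · · · ·
    · · · · · ·
    · · · · · ·
    · · · · · ·
    · · · · · ·

Answer: 7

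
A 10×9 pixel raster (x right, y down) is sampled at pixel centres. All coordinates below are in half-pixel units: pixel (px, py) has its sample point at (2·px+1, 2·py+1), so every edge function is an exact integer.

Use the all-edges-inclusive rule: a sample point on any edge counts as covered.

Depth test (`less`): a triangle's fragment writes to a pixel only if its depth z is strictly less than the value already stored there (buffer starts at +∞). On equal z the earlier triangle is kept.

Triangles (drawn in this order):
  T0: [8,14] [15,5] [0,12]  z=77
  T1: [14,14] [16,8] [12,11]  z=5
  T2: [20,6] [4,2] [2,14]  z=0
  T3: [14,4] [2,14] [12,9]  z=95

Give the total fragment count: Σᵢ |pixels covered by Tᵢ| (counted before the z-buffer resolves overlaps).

T0:
  2·area = 86  (B↔C swapped to make it positive)
  edge (8, 14)→(0, 12): d=(-8,-2) inclusive
  edge (0, 12)→(15, 5): d=(15,-7) inclusive
  edge (15, 5)→(8, 14): d=(-7,9) inclusive
    (7,2)@(15, 5): e=[86,0,0] → #  [on edge]
    (8,2)@(17, 5): e=[90,14,-18] → ·
    (5,3)@(11, 7): e=[62,2,22] → #
    (6,3)@(13, 7): e=[66,16,4] → #
    (7,3)@(15, 7): e=[70,30,-14] → ·
    (3,4)@(7, 9): e=[38,4,44] → #
    (4,4)@(9, 9): e=[42,18,26] → #
    (6,4)@(13, 9): e=[50,46,-10] → ·
    (1,5)@(3, 11): e=[14,6,66] → #
    (2,5)@(5, 11): e=[18,20,48] → #
    (5,5)@(11, 11): e=[30,62,-6] → ·
    (1,6)@(3, 13): e=[-2,36,52] → ·
  covered (12 px):
    · · · · · · · · · ·
    · · · · · · · · · ·
    · · · · · · · # · ·
    · · · · · # # · · ·
    · · · # # # · · · ·
    · # # # # · · · · ·
    · · # # · · · · · ·
    · · · · · · · · · ·
    · · · · · · · · · ·
T1:
  2·area = 18  (B↔C swapped to make it positive)
  edge (14, 14)→(12, 11): d=(-2,-3) inclusive
  edge (12, 11)→(16, 8): d=(4,-3) inclusive
  edge (16, 8)→(14, 14): d=(-2,6) inclusive
    (8,2)@(17, 5): e=[27,-9,0] → ·  [on edge]
    (7,4)@(15, 9): e=[13,1,4] → #
    (8,4)@(17, 9): e=[19,7,-8] → ·
    (6,5)@(13, 11): e=[3,3,12] → #
    (7,5)@(15, 11): e=[9,9,0] → #  [on edge]
    (8,5)@(17, 11): e=[15,15,-12] → ·
    (6,6)@(13, 13): e=[-1,11,8] → ·
    (7,6)@(15, 13): e=[5,17,-4] → ·
    (6,8)@(13, 17): e=[-9,27,0] → ·  [on edge]
  covered (3 px):
    · · · · · · · · · ·
    · · · · · · · · · ·
    · · · · · · · · · ·
    · · · · · · · · · ·
    · · · · · · · # · ·
    · · · · · · # # · ·
    · · · · · · · · · ·
    · · · · · · · · · ·
    · · · · · · · · · ·
T2:
  2·area = 200  (B↔C swapped to make it positive)
  edge (20, 6)→(2, 14): d=(-18,8) inclusive
  edge (2, 14)→(4, 2): d=(2,-12) inclusive
  edge (4, 2)→(20, 6): d=(16,4) inclusive
    (2,1)@(5, 3): e=[174,14,12] → #
    (3,1)@(7, 3): e=[158,38,4] → #
    (4,1)@(9, 3): e=[142,62,-4] → ·
    (2,2)@(5, 5): e=[138,18,44] → #
    (4,2)@(9, 5): e=[106,66,28] → #
    (5,2)@(11, 5): e=[90,90,20] → #
    (6,2)@(13, 5): e=[74,114,12] → #
    (7,2)@(15, 5): e=[58,138,4] → #
    (8,2)@(17, 5): e=[42,162,-4] → ·
    (2,3)@(5, 7): e=[102,22,76] → #
    (8,3)@(17, 7): e=[6,166,28] → #
    (9,3)@(19, 7): e=[-10,190,20] → ·
  covered (25 px):
    · · · · · · · · · ·
    · · # # · · · · · ·
    · · # # # # # # · ·
    · · # # # # # # # ·
    · # # # # # # · · ·
    · # # # · · · · · ·
    · # · · · · · · · ·
    · · · · · · · · · ·
    · · · · · · · · · ·
T3:
  2·area = 40  (B↔C swapped to make it positive)
  edge (14, 4)→(12, 9): d=(-2,5) inclusive
  edge (12, 9)→(2, 14): d=(-10,5) inclusive
  edge (2, 14)→(14, 4): d=(12,-10) inclusive
    (6,2)@(13, 5): e=[3,35,2] → #
    (7,2)@(15, 5): e=[-7,25,22] → ·
    (5,3)@(11, 7): e=[9,25,6] → #
    (6,3)@(13, 7): e=[-1,15,26] → ·
    (4,4)@(9, 9): e=[15,15,10] → #
    (6,4)@(13, 9): e=[-5,-5,50] → ·
    (3,5)@(7, 11): e=[21,5,14] → #
    (4,5)@(9, 11): e=[11,-5,34] → ·
    (5,5)@(11, 11): e=[1,-15,54] → ·
    (3,6)@(7, 13): e=[17,-15,38] → ·
  covered (5 px):
    · · · · · · · · · ·
    · · · · · · · · · ·
    · · · · · · # · · ·
    · · · · · # · · · ·
    · · · · # # · · · ·
    · · · # · · · · · ·
    · · · · · · · · · ·
    · · · · · · · · · ·
    · · · · · · · · · ·

Answer: 45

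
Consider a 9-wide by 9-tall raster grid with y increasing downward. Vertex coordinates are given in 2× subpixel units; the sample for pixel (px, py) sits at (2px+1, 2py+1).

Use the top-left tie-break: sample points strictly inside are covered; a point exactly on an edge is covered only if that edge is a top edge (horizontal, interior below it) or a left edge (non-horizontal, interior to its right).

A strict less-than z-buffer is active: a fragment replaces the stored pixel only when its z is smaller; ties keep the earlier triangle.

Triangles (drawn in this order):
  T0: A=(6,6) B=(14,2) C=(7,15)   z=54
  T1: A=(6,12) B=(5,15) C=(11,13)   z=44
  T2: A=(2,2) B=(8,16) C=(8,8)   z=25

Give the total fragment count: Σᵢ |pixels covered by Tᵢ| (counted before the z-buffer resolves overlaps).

T0:
  2·area = 76
  edge (6, 6)→(14, 2): d=(8,-4) top-left  bias=+0
  edge (14, 2)→(7, 15): d=(-7,13) right/bottom  bias=-1
  edge (7, 15)→(6, 6): d=(-1,-9) top-left  bias=+0
    (6,1)@(13, 3): e=[4,6,66] → X
    (7,1)@(15, 3): e=[12,-20,84] → .
    (4,2)@(9, 5): e=[4,44,28] → X
    (5,2)@(11, 5): e=[12,18,46] → X
    (6,2)@(13, 5): e=[20,-8,64] → .
    (3,3)@(7, 7): e=[12,56,8] → X
    (6,3)@(13, 7): e=[36,-22,62] → .
    (3,4)@(7, 9): e=[28,42,6] → X
    (5,4)@(11, 9): e=[44,-10,42] → .
    (3,5)@(7, 11): e=[44,28,4] → X
    (5,5)@(11, 11): e=[60,-24,40] → .
    (3,6)@(7, 13): e=[60,14,2] → X
    (3,7)@(7, 15): e=[76,0,0] → .  [on edge]
  covered (11 px):
    . . . . . . . . .
    . . . . . . X . .
    . . . . X X . . .
    . . . X X X . . .
    . . . X X . . . .
    . . . X X . . . .
    . . . X . . . . .
    . . . . . . . . .
    . . . . . . . . .
T1:
  2·area = 16  (B↔C swapped to make it positive)
  edge (6, 12)→(11, 13): d=(5,1) right/bottom  bias=-1
  edge (11, 13)→(5, 15): d=(-6,2) right/bottom  bias=-1
  edge (5, 15)→(6, 12): d=(1,-3) top-left  bias=+0
    (4,1)@(9, 3): e=[-48,64,0] → .  [on edge]
    (3,4)@(7, 9): e=[-16,32,0] → .  [on edge]
    (0,5)@(1, 11): e=[0,32,-16] → .  [on edge]
    (8,5)@(17, 11): e=[-16,0,32] → .  [on edge]
    (3,6)@(7, 13): e=[4,8,4] → X
    (4,6)@(9, 13): e=[2,4,10] → X
    (5,6)@(11, 13): e=[0,0,16] → .  [on edge]
    (2,7)@(5, 15): e=[16,0,0] → .  [on edge]
    (3,7)@(7, 15): e=[14,-4,6] → .
    (4,7)@(9, 15): e=[12,-8,12] → .
  covered (2 px):
    . . . . . . . . .
    . . . . . . . . .
    . . . . . . . . .
    . . . . . . . . .
    . . . . . . . . .
    . . . . . . . . .
    . . . X X . . . .
    . . . . . . . . .
    . . . . . . . . .
T2:
  2·area = 48  (B↔C swapped to make it positive)
  edge (2, 2)→(8, 8): d=(6,6) right/bottom  bias=-1
  edge (8, 8)→(8, 16): d=(0,8) right/bottom  bias=-1
  edge (8, 16)→(2, 2): d=(-6,-14) top-left  bias=+0
    (0,0)@(1, 1): e=[0,56,-8] → .  [on edge]
    (1,1)@(3, 3): e=[0,40,8] → .  [on edge]
    (2,2)@(5, 5): e=[0,24,24] → .  [on edge]
    (2,3)@(5, 7): e=[12,24,12] → X
    (3,3)@(7, 7): e=[0,8,40] → .  [on edge]
    (2,4)@(5, 9): e=[24,24,0] → X  [on edge]
    (3,4)@(7, 9): e=[12,8,28] → X
    (4,4)@(9, 9): e=[0,-8,56] → .  [on edge]
    (2,5)@(5, 11): e=[36,24,-12] → .
    (3,5)@(7, 11): e=[24,8,16] → X
    (4,5)@(9, 11): e=[12,-8,44] → .
    (5,5)@(11, 11): e=[0,-24,72] → .  [on edge]
    (6,6)@(13, 13): e=[0,-40,88] → .  [on edge]
    (7,7)@(15, 15): e=[0,-56,104] → .  [on edge]
    (8,8)@(17, 17): e=[0,-72,120] → .  [on edge]
  covered (5 px):
    . . . . . . . . .
    . . . . . . . . .
    . . . . . . . . .
    . . X . . . . . .
    . . X X . . . . .
    . . . X . . . . .
    . . . X . . . . .
    . . . . . . . . .
    . . . . . . . . .

Result: 18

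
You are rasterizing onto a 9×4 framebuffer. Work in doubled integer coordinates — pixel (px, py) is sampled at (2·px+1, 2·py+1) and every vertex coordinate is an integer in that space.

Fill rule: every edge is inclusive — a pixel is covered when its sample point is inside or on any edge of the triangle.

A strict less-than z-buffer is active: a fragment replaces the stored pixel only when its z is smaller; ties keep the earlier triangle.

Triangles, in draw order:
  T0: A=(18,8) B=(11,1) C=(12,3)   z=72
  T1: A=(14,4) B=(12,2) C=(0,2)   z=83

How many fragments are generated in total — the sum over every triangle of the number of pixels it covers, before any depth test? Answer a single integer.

T0:
  2·area = 7  (B↔C swapped to make it positive)
  edge (18, 8)→(12, 3): d=(-6,-5) inclusive
  edge (12, 3)→(11, 1): d=(-1,-2) inclusive
  edge (11, 1)→(18, 8): d=(7,7) inclusive
    (5,0)@(11, 1): e=[7,0,0] → █  [on edge]
    (6,0)@(13, 1): e=[17,4,-14] → ·
    (5,1)@(11, 3): e=[-5,-2,14] → ·
    (6,1)@(13, 3): e=[5,2,0] → █  [on edge]
    (7,1)@(15, 3): e=[15,6,-14] → ·
    (6,2)@(13, 5): e=[-7,0,14] → ·  [on edge]
    (7,2)@(15, 5): e=[3,4,0] → █  [on edge]
    (8,2)@(17, 5): e=[13,8,-14] → ·
    (7,3)@(15, 7): e=[-9,2,14] → ·
    (8,3)@(17, 7): e=[1,6,0] → █  [on edge]
  covered (4 px):
    · · · · · █ · · ·
    · · · · · · █ · ·
    · · · · · · · █ ·
    · · · · · · · · █
T1:
  2·area = 24  (B↔C swapped to make it positive)
  edge (14, 4)→(0, 2): d=(-14,-2) inclusive
  edge (0, 2)→(12, 2): d=(12,0) inclusive
  edge (12, 2)→(14, 4): d=(2,2) inclusive
    (5,0)@(11, 1): e=[36,-12,0] → ·  [on edge]
    (3,1)@(7, 3): e=[0,12,12] → █  [on edge]
    (4,1)@(9, 3): e=[4,12,8] → █
    (5,1)@(11, 3): e=[8,12,4] → █
    (6,1)@(13, 3): e=[12,12,0] → █  [on edge]
    (7,1)@(15, 3): e=[16,12,-4] → ·
    (3,2)@(7, 5): e=[-28,36,16] → ·
    (4,2)@(9, 5): e=[-24,36,12] → ·
    (5,2)@(11, 5): e=[-20,36,8] → ·
    (6,2)@(13, 5): e=[-16,36,4] → ·
    (7,2)@(15, 5): e=[-12,36,0] → ·  [on edge]
    (8,3)@(17, 7): e=[-36,60,0] → ·  [on edge]
  covered (4 px):
    · · · · · · · · ·
    · · · █ █ █ █ · ·
    · · · · · · · · ·
    · · · · · · · · ·

Answer: 8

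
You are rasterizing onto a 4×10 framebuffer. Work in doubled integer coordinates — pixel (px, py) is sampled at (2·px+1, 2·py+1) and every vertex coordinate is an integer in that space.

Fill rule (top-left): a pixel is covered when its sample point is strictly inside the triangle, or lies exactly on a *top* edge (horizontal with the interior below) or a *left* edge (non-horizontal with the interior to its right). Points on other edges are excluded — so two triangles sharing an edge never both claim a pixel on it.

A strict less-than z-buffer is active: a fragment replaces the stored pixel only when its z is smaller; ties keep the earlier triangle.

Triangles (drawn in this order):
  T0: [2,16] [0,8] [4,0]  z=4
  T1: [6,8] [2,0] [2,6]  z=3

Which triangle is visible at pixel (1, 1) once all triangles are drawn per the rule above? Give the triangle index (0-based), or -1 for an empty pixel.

T0:
  2·area = 48
  edge (2, 16)→(0, 8): d=(-2,-8) top-left  bias=+0
  edge (0, 8)→(4, 0): d=(4,-8) top-left  bias=+0
  edge (4, 0)→(2, 16): d=(-2,16) right/bottom  bias=-1
    (1,1)@(3, 3): e=[34,4,10] → X
    (2,1)@(5, 3): e=[50,20,-22] → .
    (1,2)@(3, 5): e=[30,12,6] → X
    (2,2)@(5, 5): e=[46,28,-26] → .
    (0,3)@(1, 7): e=[10,4,34] → X
    (2,3)@(5, 7): e=[42,36,-30] → .
    (0,4)@(1, 9): e=[6,12,30] → X
    (1,4)@(3, 9): e=[22,28,-2] → .
    (0,5)@(1, 11): e=[2,20,26] → X
    (1,5)@(3, 11): e=[18,36,-6] → .
    (0,6)@(1, 13): e=[-2,28,22] → .
  covered (6 px):
    . . . .
    . X . .
    . X . .
    X X . .
    X . . .
    X . . .
    . . . .
    . . . .
    . . . .
    . . . .
T1:
  2·area = 24  (B↔C swapped to make it positive)
  edge (6, 8)→(2, 6): d=(-4,-2) top-left  bias=+0
  edge (2, 6)→(2, 0): d=(0,-6) top-left  bias=+0
  edge (2, 0)→(6, 8): d=(4,8) right/bottom  bias=-1
    (1,1)@(3, 3): e=[14,6,4] → X
    (2,1)@(5, 3): e=[18,18,-12] → .
    (1,2)@(3, 5): e=[6,6,12] → X
    (2,2)@(5, 5): e=[10,18,-4] → .
    (1,3)@(3, 7): e=[-2,6,20] → .
    (2,3)@(5, 7): e=[2,18,4] → X
    (3,3)@(7, 7): e=[6,30,-12] → .
    (2,4)@(5, 9): e=[-6,18,12] → .
  covered (3 px):
    . . . .
    . X . .
    . X . .
    . . X .
    . . . .
    . . . .
    . . . .
    . . . .
    . . . .
    . . . .

Z-buffer (winner per pixel, '.' = empty):
  . . . .
  . 1 . .
  . 1 . .
  0 0 1 .
  0 . . .
  0 . . .
  . . . .
  . . . .
  . . . .
  . . . .

Answer: 1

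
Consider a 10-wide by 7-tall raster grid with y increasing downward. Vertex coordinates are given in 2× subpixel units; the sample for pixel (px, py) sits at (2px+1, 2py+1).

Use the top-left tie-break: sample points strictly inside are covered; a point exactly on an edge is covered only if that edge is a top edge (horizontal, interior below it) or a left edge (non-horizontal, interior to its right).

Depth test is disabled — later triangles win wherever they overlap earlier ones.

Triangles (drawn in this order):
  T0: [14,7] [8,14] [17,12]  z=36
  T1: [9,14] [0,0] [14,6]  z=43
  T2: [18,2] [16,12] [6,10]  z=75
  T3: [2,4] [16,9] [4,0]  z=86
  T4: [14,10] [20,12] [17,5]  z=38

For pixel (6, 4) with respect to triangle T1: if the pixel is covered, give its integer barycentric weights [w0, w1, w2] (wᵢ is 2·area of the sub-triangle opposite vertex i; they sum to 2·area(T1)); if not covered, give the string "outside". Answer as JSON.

T0:
  2·area = 51  (B↔C swapped to make it positive)
  edge (14, 7)→(17, 12): d=(3,5) right/bottom  bias=-1
  edge (17, 12)→(8, 14): d=(-9,2) right/bottom  bias=-1
  edge (8, 14)→(14, 7): d=(6,-7) top-left  bias=+0
    (6,4)@(13, 9): e=[11,35,5] → █
    (7,4)@(15, 9): e=[1,31,19] → █
    (8,4)@(17, 9): e=[-9,27,33] → ·
    (5,5)@(11, 11): e=[27,21,3] → █
    (8,5)@(17, 11): e=[-3,9,45] → ·
    (4,6)@(9, 13): e=[43,7,1] → █
    (6,6)@(13, 13): e=[23,-1,29] → ·
    (7,6)@(15, 13): e=[13,-5,43] → ·
  covered (7 px):
    · · · · · · · · · ·
    · · · · · · · · · ·
    · · · · · · · · · ·
    · · · · · · · · · ·
    · · · · · · █ █ · ·
    · · · · · █ █ █ · ·
    · · · · █ █ · · · ·
T1:
  2·area = 142
  edge (9, 14)→(0, 0): d=(-9,-14) top-left  bias=+0
  edge (0, 0)→(14, 6): d=(14,6) right/bottom  bias=-1
  edge (14, 6)→(9, 14): d=(-5,8) right/bottom  bias=-1
    (0,0)@(1, 1): e=[5,8,129] → █
    (1,0)@(3, 1): e=[33,-4,113] → ·
    (0,1)@(1, 3): e=[-13,36,119] → ·
    (1,1)@(3, 3): e=[15,24,103] → █
    (2,1)@(5, 3): e=[43,12,87] → █
    (3,1)@(7, 3): e=[71,0,71] → ·  [on edge]
    (1,2)@(3, 5): e=[-3,52,93] → ·
    (2,2)@(5, 5): e=[25,40,77] → █
    (3,2)@(7, 5): e=[53,28,61] → █
    (4,2)@(9, 5): e=[81,16,45] → █
    (5,2)@(11, 5): e=[109,4,29] → █
    (6,2)@(13, 5): e=[137,-8,13] → ·
  covered (17 px):
    █ · · · · · · · · ·
    · █ █ · · · · · · ·
    · · █ █ █ █ · · · ·
    · · █ █ █ █ █ · · ·
    · · · █ █ █ · · · ·
    · · · · █ · · · · ·
    · · · · █ · · · · ·
T2:
  2·area = 104
  edge (18, 2)→(16, 12): d=(-2,10) right/bottom  bias=-1
  edge (16, 12)→(6, 10): d=(-10,-2) top-left  bias=+0
  edge (6, 10)→(18, 2): d=(12,-8) top-left  bias=+0
    (8,1)@(17, 3): e=[8,92,4] → █
    (9,1)@(19, 3): e=[-12,96,20] → ·
    (7,2)@(15, 5): e=[24,68,12] → █
    (9,2)@(19, 5): e=[-16,76,44] → ·
    (5,3)@(11, 7): e=[60,40,4] → █
    (6,3)@(13, 7): e=[40,44,20] → █
    (8,3)@(17, 7): e=[0,52,52] → ·  [on edge]
    (0,4)@(1, 9): e=[156,0,-52] → ·  [on edge]
    (4,4)@(9, 9): e=[76,16,12] → █
    (8,4)@(17, 9): e=[-4,32,76] → ·
    (4,5)@(9, 11): e=[72,-4,36] → ·
    (5,5)@(11, 11): e=[52,0,52] → █  [on edge]
  covered (13 px):
    · · · · · · · · · ·
    · · · · · · · · █ ·
    · · · · · · · █ █ ·
    · · · · · █ █ █ · ·
    · · · · █ █ █ █ · ·
    · · · · · █ █ █ · ·
    · · · · · · · · · ·
T3:
  2·area = 66  (B↔C swapped to make it positive)
  edge (2, 4)→(4, 0): d=(2,-4) top-left  bias=+0
  edge (4, 0)→(16, 9): d=(12,9) right/bottom  bias=-1
  edge (16, 9)→(2, 4): d=(-14,-5) top-left  bias=+0
    (2,0)@(5, 1): e=[6,3,57] → █
    (3,0)@(7, 1): e=[14,-15,67] → ·
    (1,1)@(3, 3): e=[2,45,19] → █
    (3,1)@(7, 3): e=[18,9,39] → █
    (4,1)@(9, 3): e=[26,-9,49] → ·
    (1,2)@(3, 5): e=[6,69,-9] → ·
    (2,2)@(5, 5): e=[14,51,1] → █
    (4,2)@(9, 5): e=[30,15,21] → █
    (5,2)@(11, 5): e=[38,-3,31] → ·
    (2,3)@(5, 7): e=[18,75,-27] → ·
    (3,3)@(7, 7): e=[26,57,-17] → ·
    (4,3)@(9, 7): e=[34,39,-7] → ·
  covered (9 px):
    · · █ · · · · · · ·
    · █ █ █ · · · · · ·
    · · █ █ █ · · · · ·
    · · · · · █ █ · · ·
    · · · · · · · · · ·
    · · · · · · · · · ·
    · · · · · · · · · ·
T4:
  2·area = 36  (B↔C swapped to make it positive)
  edge (14, 10)→(17, 5): d=(3,-5) top-left  bias=+0
  edge (17, 5)→(20, 12): d=(3,7) right/bottom  bias=-1
  edge (20, 12)→(14, 10): d=(-6,-2) top-left  bias=+0
    (8,2)@(17, 5): e=[0,0,36] → ·  [on edge]
    (2,3)@(5, 7): e=[-54,90,0] → ·  [on edge]
    (8,3)@(17, 7): e=[6,6,24] → █
    (9,3)@(19, 7): e=[16,-8,28] → ·
    (5,4)@(11, 9): e=[-18,54,0] → ·  [on edge]
    (7,4)@(15, 9): e=[2,26,8] → █
    (9,4)@(19, 9): e=[22,-2,16] → ·
    (7,5)@(15, 11): e=[8,32,-4] → ·
    (8,5)@(17, 11): e=[18,18,0] → █  [on edge]
    (9,5)@(19, 11): e=[28,4,4] → █
    (8,6)@(17, 13): e=[24,24,-12] → ·
    (9,6)@(19, 13): e=[34,10,-8] → ·
  covered (5 px):
    · · · · · · · · · ·
    · · · · · · · · · ·
    · · · · · · · · · ·
    · · · · · · · · █ ·
    · · · · · · · █ █ ·
    · · · · · · · · █ █
    · · · · · · · · · ·

Final: "outside"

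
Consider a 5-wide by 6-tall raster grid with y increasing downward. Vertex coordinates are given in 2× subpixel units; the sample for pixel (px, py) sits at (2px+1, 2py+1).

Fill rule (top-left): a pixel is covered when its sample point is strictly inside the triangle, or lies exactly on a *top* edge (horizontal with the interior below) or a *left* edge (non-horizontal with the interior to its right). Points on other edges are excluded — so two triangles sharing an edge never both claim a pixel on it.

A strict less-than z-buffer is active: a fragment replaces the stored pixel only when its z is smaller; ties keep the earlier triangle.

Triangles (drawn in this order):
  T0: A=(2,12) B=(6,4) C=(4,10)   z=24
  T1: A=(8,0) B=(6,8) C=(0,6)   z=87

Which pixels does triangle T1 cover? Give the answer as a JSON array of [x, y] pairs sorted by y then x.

T0:
  2·area = 8
  edge (2, 12)→(6, 4): d=(4,-8) top-left  bias=+0
  edge (6, 4)→(4, 10): d=(-2,6) right/bottom  bias=-1
  edge (4, 10)→(2, 12): d=(-2,2) right/bottom  bias=-1
    (3,0)@(7, 1): e=[-4,0,12] → .  [on edge]
    (4,2)@(9, 5): e=[28,-20,0] → .  [on edge]
    (2,3)@(5, 7): e=[4,0,4] → .  [on edge]
    (3,3)@(7, 7): e=[20,-12,0] → .  [on edge]
    (2,4)@(5, 9): e=[12,-4,0] → .  [on edge]
    (1,5)@(3, 11): e=[4,4,0] → .  [on edge]
  covered (0 px):
    . . . . .
    . . . . .
    . . . . .
    . . . . .
    . . . . .
    . . . . .
T1:
  2·area = 52
  edge (8, 0)→(6, 8): d=(-2,8) right/bottom  bias=-1
  edge (6, 8)→(0, 6): d=(-6,-2) top-left  bias=+0
  edge (0, 6)→(8, 0): d=(8,-6) top-left  bias=+0
    (3,0)@(7, 1): e=[6,44,2] → X
    (4,0)@(9, 1): e=[-10,48,14] → .
    (2,1)@(5, 3): e=[18,28,6] → X
    (4,1)@(9, 3): e=[-14,36,30] → .
    (1,2)@(3, 5): e=[30,12,10] → X
    (3,2)@(7, 5): e=[-2,20,34] → .
    (1,3)@(3, 7): e=[26,0,26] → X  [on edge]
    (3,3)@(7, 7): e=[-6,8,50] → .
    (1,4)@(3, 9): e=[22,-12,42] → .
    (2,4)@(5, 9): e=[6,-8,54] → .
    (4,4)@(9, 9): e=[-26,0,78] → .  [on edge]
  covered (7 px):
    . . . X .
    . . X X .
    . X X . .
    . X X . .
    . . . . .
    . . . . .

Final: [[3,0],[2,1],[3,1],[1,2],[2,2],[1,3],[2,3]]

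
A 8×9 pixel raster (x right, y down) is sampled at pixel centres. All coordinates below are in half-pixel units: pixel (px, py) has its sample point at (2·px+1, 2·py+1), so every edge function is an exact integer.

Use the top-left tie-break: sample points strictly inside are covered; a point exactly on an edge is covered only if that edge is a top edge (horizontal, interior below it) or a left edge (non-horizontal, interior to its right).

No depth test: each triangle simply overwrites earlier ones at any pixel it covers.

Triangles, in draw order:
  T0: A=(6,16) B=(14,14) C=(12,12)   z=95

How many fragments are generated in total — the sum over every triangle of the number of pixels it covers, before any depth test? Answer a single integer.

T0:
  2·area = 20  (B↔C swapped to make it positive)
  edge (6, 16)→(12, 12): d=(6,-4) top-left  bias=+0
  edge (12, 12)→(14, 14): d=(2,2) right/bottom  bias=-1
  edge (14, 14)→(6, 16): d=(-8,2) right/bottom  bias=-1
    (0,0)@(1, 1): e=[-110,0,130] → .  [on edge]
    (1,1)@(3, 3): e=[-90,0,110] → .  [on edge]
    (2,2)@(5, 5): e=[-70,0,90] → .  [on edge]
    (3,3)@(7, 7): e=[-50,0,70] → .  [on edge]
    (4,4)@(9, 9): e=[-30,0,50] → .  [on edge]
    (5,5)@(11, 11): e=[-10,0,30] → .  [on edge]
    (5,6)@(11, 13): e=[2,4,14] → X
    (6,6)@(13, 13): e=[10,0,10] → .  [on edge]
    (4,7)@(9, 15): e=[6,12,2] → X
    (5,7)@(11, 15): e=[14,8,-2] → .
    (7,7)@(15, 15): e=[30,0,-10] → .  [on edge]
    (4,8)@(9, 17): e=[18,16,-14] → .
  covered (2 px):
    . . . . . . . .
    . . . . . . . .
    . . . . . . . .
    . . . . . . . .
    . . . . . . . .
    . . . . . . . .
    . . . . . X . .
    . . . . X . . .
    . . . . . . . .

Result: 2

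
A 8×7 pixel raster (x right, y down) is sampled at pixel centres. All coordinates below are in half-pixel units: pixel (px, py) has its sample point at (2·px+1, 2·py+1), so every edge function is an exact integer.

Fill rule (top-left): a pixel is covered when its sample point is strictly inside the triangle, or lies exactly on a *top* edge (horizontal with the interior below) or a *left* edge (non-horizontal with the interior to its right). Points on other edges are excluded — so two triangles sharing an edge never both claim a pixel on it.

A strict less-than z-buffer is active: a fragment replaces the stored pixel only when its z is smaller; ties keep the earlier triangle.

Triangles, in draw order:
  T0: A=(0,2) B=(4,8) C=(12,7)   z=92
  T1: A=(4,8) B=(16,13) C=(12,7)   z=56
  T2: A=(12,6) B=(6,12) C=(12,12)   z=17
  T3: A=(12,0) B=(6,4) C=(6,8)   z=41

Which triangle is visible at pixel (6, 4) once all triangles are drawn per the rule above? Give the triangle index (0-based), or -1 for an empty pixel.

T0:
  2·area = 52  (B↔C swapped to make it positive)
  edge (0, 2)→(12, 7): d=(12,5) right/bottom  bias=-1
  edge (12, 7)→(4, 8): d=(-8,1) right/bottom  bias=-1
  edge (4, 8)→(0, 2): d=(-4,-6) top-left  bias=+0
    (0,1)@(1, 3): e=[7,43,2] → #
    (1,1)@(3, 3): e=[-3,41,14] → ·
    (0,2)@(1, 5): e=[31,27,-6] → ·
    (1,2)@(3, 5): e=[21,25,6] → #
    (2,2)@(5, 5): e=[11,23,18] → #
    (3,2)@(7, 5): e=[1,21,30] → #
    (4,2)@(9, 5): e=[-9,19,42] → ·
    (1,3)@(3, 7): e=[45,9,-2] → ·
    (2,3)@(5, 7): e=[35,7,10] → #
    (4,3)@(9, 7): e=[15,3,34] → #
    (5,3)@(11, 7): e=[5,1,46] → #
    (6,3)@(13, 7): e=[-5,-1,58] → ·
  covered (8 px):
    · · · · · · · ·
    # · · · · · · ·
    · # # # · · · ·
    · · # # # # · ·
    · · · · · · · ·
    · · · · · · · ·
    · · · · · · · ·
T1:
  2·area = 52  (B↔C swapped to make it positive)
  edge (4, 8)→(12, 7): d=(8,-1) top-left  bias=+0
  edge (12, 7)→(16, 13): d=(4,6) right/bottom  bias=-1
  edge (16, 13)→(4, 8): d=(-12,-5) top-left  bias=+0
    (3,4)@(7, 9): e=[11,38,3] → #
    (4,4)@(9, 9): e=[13,26,13] → #
    (5,4)@(11, 9): e=[15,14,23] → #
    (6,4)@(13, 9): e=[17,2,33] → #
    (7,4)@(15, 9): e=[19,-10,43] → ·
    (3,5)@(7, 11): e=[27,46,-21] → ·
    (4,5)@(9, 11): e=[29,34,-11] → ·
    (5,5)@(11, 11): e=[31,22,-1] → ·
    (6,5)@(13, 11): e=[33,10,9] → #
    (7,5)@(15, 11): e=[35,-2,19] → ·
    (6,6)@(13, 13): e=[49,18,-15] → ·
  covered (5 px):
    · · · · · · · ·
    · · · · · · · ·
    · · · · · · · ·
    · · · · · · · ·
    · · · # # # # ·
    · · · · · · # ·
    · · · · · · · ·
T2:
  2·area = 36  (B↔C swapped to make it positive)
  edge (12, 6)→(12, 12): d=(0,6) right/bottom  bias=-1
  edge (12, 12)→(6, 12): d=(-6,0) right/bottom  bias=-1
  edge (6, 12)→(12, 6): d=(6,-6) top-left  bias=+0
    (7,1)@(15, 3): e=[-18,54,0] → ·  [on edge]
    (6,2)@(13, 5): e=[-6,42,0] → ·  [on edge]
    (5,3)@(11, 7): e=[6,30,0] → #  [on edge]
    (6,3)@(13, 7): e=[-6,30,12] → ·
    (4,4)@(9, 9): e=[18,18,0] → #  [on edge]
    (6,4)@(13, 9): e=[-6,18,24] → ·
    (3,5)@(7, 11): e=[30,6,0] → #  [on edge]
    (6,5)@(13, 11): e=[-6,6,36] → ·
    (2,6)@(5, 13): e=[42,-6,0] → ·  [on edge]
    (3,6)@(7, 13): e=[30,-6,12] → ·
    (4,6)@(9, 13): e=[18,-6,24] → ·
    (5,6)@(11, 13): e=[6,-6,36] → ·
  covered (6 px):
    · · · · · · · ·
    · · · · · · · ·
    · · · · · · · ·
    · · · · · # · ·
    · · · · # # · ·
    · · · # # # · ·
    · · · · · · · ·
T3:
  2·area = 24  (B↔C swapped to make it positive)
  edge (12, 0)→(6, 8): d=(-6,8) right/bottom  bias=-1
  edge (6, 8)→(6, 4): d=(0,-4) top-left  bias=+0
  edge (6, 4)→(12, 0): d=(6,-4) top-left  bias=+0
    (5,0)@(11, 1): e=[2,20,2] → #
    (6,0)@(13, 1): e=[-14,28,10] → ·
    (4,1)@(9, 3): e=[6,12,6] → #
    (5,1)@(11, 3): e=[-10,20,14] → ·
    (3,2)@(7, 5): e=[10,4,10] → #
    (4,2)@(9, 5): e=[-6,12,18] → ·
    (3,3)@(7, 7): e=[-2,4,22] → ·
  covered (3 px):
    · · · · · # · ·
    · · · · # · · ·
    · · · # · · · ·
    · · · · · · · ·
    · · · · · · · ·
    · · · · · · · ·
    · · · · · · · ·

Z-buffer (winner per pixel, '.' = empty):
  . . . . . 3 . .
  0 . . . 3 . . .
  . 0 0 3 . . . .
  . . 0 0 0 2 . .
  . . . 1 2 2 1 .
  . . . 2 2 2 1 .
  . . . . . . . .

Answer: 1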